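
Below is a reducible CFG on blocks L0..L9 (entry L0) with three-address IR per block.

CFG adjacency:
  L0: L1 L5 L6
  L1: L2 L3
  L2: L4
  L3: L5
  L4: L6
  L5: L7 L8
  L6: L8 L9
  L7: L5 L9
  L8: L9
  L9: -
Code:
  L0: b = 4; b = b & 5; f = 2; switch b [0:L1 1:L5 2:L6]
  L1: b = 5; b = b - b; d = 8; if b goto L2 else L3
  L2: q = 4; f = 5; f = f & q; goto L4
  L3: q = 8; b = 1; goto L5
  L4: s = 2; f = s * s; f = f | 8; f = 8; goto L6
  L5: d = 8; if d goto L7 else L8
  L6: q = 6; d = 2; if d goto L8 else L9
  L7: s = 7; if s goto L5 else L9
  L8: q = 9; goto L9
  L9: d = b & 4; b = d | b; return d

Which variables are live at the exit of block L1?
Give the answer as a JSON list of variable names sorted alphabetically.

Answer: ["b"]

Derivation:
Block summaries:
  L0: {b,f} / ∅
  L1: {b,d} / ∅
  L2: {f,q} / ∅
  L3: {b,q} / ∅
  L4: {f,s} / ∅
  L5: {d} / ∅
  L6: {d,q} / ∅
  L7: {s} / ∅
  L8: {q} / ∅
  L9: {b,d} / {b}

Backward fixpoint:
  L0: in=∅ out={b}
  L1: in=∅ out={b}
  L2: in={b} out={b}
  L3: in=∅ out={b}
  L4: in={b} out={b}
  L5: in={b} out={b}
  L6: in={b} out={b}
  L7: in={b} out={b}
  L8: in={b} out={b}
  L9: in={b} out=∅

live-out(L1) = ["b"]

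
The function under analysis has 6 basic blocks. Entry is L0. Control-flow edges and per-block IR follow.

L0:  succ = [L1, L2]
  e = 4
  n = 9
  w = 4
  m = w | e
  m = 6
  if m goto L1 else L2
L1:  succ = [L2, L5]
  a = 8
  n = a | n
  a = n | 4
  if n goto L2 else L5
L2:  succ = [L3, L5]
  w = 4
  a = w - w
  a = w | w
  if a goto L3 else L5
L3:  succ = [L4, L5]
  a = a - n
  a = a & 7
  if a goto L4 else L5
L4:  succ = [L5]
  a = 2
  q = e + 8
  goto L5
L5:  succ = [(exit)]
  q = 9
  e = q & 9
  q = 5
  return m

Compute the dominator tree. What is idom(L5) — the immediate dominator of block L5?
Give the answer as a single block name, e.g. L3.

idom tree: L1←L0 L2←L0 L3←L2 L4←L3 L5←L0
Join-block Dom:
  L2: preds {L0,L1}: {L0} ∩ {L0,L1} = {L0}; idom=L0
  L5: preds {L1,L2,L3,L4}: {L0,L1} ∩ {L0,L2} ∩ {L0,L2,L3} ∩ {L0,L2,L3,L4} = {L0}; idom=L0

idom(L5) = L0

Answer: L0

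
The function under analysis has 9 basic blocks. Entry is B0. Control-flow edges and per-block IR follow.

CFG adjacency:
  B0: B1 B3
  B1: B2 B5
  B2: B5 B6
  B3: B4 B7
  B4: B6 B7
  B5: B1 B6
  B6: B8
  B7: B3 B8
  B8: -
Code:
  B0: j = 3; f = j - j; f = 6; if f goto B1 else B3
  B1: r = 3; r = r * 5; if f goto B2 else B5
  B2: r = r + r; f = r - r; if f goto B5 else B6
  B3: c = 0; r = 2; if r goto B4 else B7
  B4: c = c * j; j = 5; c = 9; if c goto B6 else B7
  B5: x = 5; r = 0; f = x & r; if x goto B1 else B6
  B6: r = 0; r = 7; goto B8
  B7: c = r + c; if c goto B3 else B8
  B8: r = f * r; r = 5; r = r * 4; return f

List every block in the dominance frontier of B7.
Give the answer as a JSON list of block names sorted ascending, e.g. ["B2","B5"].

Answer: ["B3", "B8"]

Derivation:
idom tree: B1←B0 B2←B1 B3←B0 B4←B3 B5←B1 B6←B0 B7←B3 B8←B0
Join-block Dom:
  B1: preds {B0,B5}: {B0} ∩ {B0,B1,B5} = {B0}; idom=B0
  B3: preds {B0,B7}: {B0} ∩ {B0,B3,B7} = {B0}; idom=B0
  B5: preds {B1,B2}: {B0,B1} ∩ {B0,B1,B2} = {B0,B1}; idom=B1
  B6: preds {B2,B4,B5}: {B0,B1,B2} ∩ {B0,B3,B4} ∩ {B0,B1,B5} = {B0}; idom=B0
  B7: preds {B3,B4}: {B0,B3} ∩ {B0,B3,B4} = {B0,B3}; idom=B3
  B8: preds {B6,B7}: {B0,B6} ∩ {B0,B3,B7} = {B0}; idom=B0

DF walk-up:
  join B1 pred B0: · stop@B0
  join B1 pred B5: B5→B1 stop@B0
  join B3 pred B0: · stop@B0
  join B3 pred B7: B7→B3 stop@B0
  join B5 pred B1: · stop@B1
  join B5 pred B2: B2 stop@B1
  join B6 pred B2: B2→B1 stop@B0
  join B6 pred B4: B4→B3 stop@B0
  join B6 pred B5: B5→B1 stop@B0
  join B7 pred B3: · stop@B3
  join B7 pred B4: B4 stop@B3
  join B8 pred B6: B6 stop@B0
  join B8 pred B7: B7→B3 stop@B0
  DF(B0)=∅
  DF(B1)={B1,B6}
  DF(B2)={B5,B6}
  DF(B3)={B3,B6,B8}
  DF(B4)={B6,B7}
  DF(B5)={B1,B6}
  DF(B6)={B8}
  DF(B7)={B3,B8}
  DF(B8)=∅

DF(B7) = ["B3", "B8"]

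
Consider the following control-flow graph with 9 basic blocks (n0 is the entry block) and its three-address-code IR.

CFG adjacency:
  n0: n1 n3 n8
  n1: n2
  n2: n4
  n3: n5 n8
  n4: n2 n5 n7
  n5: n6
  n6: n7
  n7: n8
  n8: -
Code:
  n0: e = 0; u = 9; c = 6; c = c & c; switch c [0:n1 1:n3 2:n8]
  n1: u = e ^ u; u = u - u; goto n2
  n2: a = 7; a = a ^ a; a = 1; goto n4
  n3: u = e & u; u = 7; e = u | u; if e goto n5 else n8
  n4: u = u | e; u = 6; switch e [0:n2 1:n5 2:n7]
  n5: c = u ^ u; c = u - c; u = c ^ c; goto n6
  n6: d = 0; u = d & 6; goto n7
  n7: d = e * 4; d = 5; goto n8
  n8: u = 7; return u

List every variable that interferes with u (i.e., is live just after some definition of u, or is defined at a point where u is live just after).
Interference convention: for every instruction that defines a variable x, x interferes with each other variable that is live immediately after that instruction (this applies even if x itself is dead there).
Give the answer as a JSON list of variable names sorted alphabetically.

Per-block:
  n0: def={c,e,u} ue=∅
  n1: def={u} ue={e,u}
  n2: def={a} ue=∅
  n3: def={e,u} ue={e,u}
  n4: def={u} ue={e,u}
  n5: def={c,u} ue={u}
  n6: def={d,u} ue=∅
  n7: def={d} ue={e}
  n8: def={u} ue=∅

Live sets:
  n0: in=∅ out={e,u}
  n1: in={e,u} out={e,u}
  n2: in={e,u} out={e,u}
  n3: in={e,u} out={e,u}
  n4: in={e,u} out={e,u}
  n5: in={e,u} out={e}
  n6: in={e} out={e}
  n7: in={e} out=∅
  n8: in=∅ out=∅

Interference:
  a: {e,u}
  c: {e,u}
  d: {e}
  e: {a,c,d,u}
  u: {a,c,e}

N(u) = ["a", "c", "e"]

Answer: ["a", "c", "e"]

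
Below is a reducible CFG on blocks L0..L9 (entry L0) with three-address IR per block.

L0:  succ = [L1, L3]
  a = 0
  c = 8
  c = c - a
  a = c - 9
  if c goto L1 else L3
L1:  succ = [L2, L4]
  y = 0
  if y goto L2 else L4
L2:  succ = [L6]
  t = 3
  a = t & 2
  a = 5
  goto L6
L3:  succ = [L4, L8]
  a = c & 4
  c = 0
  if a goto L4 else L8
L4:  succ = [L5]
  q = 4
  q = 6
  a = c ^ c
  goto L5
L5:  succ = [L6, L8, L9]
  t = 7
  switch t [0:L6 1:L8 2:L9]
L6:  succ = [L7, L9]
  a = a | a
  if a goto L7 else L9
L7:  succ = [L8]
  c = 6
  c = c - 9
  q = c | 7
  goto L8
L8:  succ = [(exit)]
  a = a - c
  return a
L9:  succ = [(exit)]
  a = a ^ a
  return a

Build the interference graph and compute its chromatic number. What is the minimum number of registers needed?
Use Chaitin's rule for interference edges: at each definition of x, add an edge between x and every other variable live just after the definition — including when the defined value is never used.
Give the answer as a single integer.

Answer: 3

Working:
Block summaries:
  L0: {a,c} / ∅
  L1: {y} / ∅
  L2: {a,t} / ∅
  L3: {a,c} / {c}
  L4: {a,q} / {c}
  L5: {t} / ∅
  L6: {a} / {a}
  L7: {c,q} / ∅
  L8: {a} / {a,c}
  L9: {a} / {a}

Backward fixpoint:
  L0: in=∅ out={c}
  L1: in={c} out={c}
  L2: in=∅ out={a}
  L3: in={c} out={a,c}
  L4: in={c} out={a,c}
  L5: in={a,c} out={a,c}
  L6: in={a} out={a}
  L7: in={a} out={a,c}
  L8: in={a,c} out=∅
  L9: in={a} out=∅

Interfere edges:
  a↔{c,q,t}
  c↔{a,q,t,y}
  q↔{a,c}
  t↔{a,c}
  y↔{c}

Colouring:
  lower bound: {a,c,q} mutually conflict ⇒ χ ≥ 3
  3-colouring: r0={c}  r1={a,y}  r2={q,t}
  χ = 3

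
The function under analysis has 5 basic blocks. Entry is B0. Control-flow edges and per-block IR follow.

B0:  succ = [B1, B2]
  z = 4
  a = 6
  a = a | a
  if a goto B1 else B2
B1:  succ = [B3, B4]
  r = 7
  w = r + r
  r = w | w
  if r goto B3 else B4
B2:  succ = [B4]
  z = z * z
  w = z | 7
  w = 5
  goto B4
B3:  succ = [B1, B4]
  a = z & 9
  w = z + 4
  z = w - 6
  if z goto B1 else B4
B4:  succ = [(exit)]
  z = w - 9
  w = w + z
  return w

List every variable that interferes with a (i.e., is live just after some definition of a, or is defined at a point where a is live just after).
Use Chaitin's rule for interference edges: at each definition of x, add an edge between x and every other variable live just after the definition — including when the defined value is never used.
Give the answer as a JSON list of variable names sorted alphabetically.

Block summaries:
  B0: def={a,z} ue=∅
  B1: def={r,w} ue=∅
  B2: def={w,z} ue={z}
  B3: def={a,w,z} ue={z}
  B4: def={w,z} ue={w}

Backward fixpoint:
  B0 li=∅ lo={z}
  B1 li={z} lo={w,z}
  B2 li={z} lo={w}
  B3 li={z} lo={w,z}
  B4 li={w} lo=∅

Interfere edges:
  a: {z}
  r: {w,z}
  w: {r,z}
  z: {a,r,w}

N(a) = ["z"]

Answer: ["z"]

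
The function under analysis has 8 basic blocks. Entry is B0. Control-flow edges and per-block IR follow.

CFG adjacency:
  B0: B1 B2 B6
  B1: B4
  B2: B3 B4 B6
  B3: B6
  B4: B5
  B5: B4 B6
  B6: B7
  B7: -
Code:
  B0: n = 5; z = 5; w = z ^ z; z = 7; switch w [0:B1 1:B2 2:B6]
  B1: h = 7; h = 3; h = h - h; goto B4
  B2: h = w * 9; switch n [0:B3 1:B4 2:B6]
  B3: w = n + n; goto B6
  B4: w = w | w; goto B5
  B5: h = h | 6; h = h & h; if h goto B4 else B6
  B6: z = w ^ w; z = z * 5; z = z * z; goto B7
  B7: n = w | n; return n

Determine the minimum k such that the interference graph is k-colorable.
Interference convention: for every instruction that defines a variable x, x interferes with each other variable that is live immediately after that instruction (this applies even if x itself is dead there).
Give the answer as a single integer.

Answer: 3

Analysis:
def/use:
  B0: def={n,w,z} ue=∅
  B1: def={h} ue=∅
  B2: def={h} ue={n,w}
  B3: def={w} ue={n}
  B4: def={w} ue={w}
  B5: def={h} ue={h}
  B6: def={z} ue={w}
  B7: def={n} ue={n,w}

Liveness:
  B0 li=∅ lo={n,w}
  B1 li={n,w} lo={h,n,w}
  B2 li={n,w} lo={h,n,w}
  B3 li={n} lo={n,w}
  B4 li={h,n,w} lo={h,n,w}
  B5 li={h,n,w} lo={h,n,w}
  B6 li={n,w} lo={n,w}
  B7 li={n,w} lo=∅

Conflict graph:
  h — {n,w}
  n — {h,w,z}
  w — {h,n,z}
  z — {n,w}

Colouring:
  {h,n,w} pairwise interfere (3-clique) ⇒ χ ≥ 3
  assign h→R2 n→R0 w→R1 z→R2 — no edge inside a register ⇒ χ ≤ 3
  χ = 3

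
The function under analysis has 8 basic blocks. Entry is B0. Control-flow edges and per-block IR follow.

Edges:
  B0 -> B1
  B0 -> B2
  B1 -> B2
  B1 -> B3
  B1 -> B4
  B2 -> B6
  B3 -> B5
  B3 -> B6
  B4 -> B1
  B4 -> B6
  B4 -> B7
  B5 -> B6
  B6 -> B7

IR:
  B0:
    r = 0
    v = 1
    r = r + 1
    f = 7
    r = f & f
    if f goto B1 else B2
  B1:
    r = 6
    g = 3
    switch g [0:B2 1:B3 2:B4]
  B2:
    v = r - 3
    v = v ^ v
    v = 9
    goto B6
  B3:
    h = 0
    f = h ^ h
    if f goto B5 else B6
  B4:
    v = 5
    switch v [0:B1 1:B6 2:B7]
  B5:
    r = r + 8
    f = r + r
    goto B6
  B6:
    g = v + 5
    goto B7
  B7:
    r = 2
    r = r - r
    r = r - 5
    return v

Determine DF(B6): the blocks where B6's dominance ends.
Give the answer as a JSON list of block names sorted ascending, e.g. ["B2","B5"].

idom tree: B1←B0 B2←B0 B3←B1 B4←B1 B5←B3 B6←B0 B7←B0
Dom at joins:
  B1: preds {B0,B4}: {B0} ∩ {B0,B1,B4} = {B0}; idom=B0
  B2: preds {B0,B1}: {B0} ∩ {B0,B1} = {B0}; idom=B0
  B6: preds {B2,B3,B4,B5}: {B0,B2} ∩ {B0,B1,B3} ∩ {B0,B1,B4} ∩ {B0,B1,B3,B5} = {B0}; idom=B0
  B7: preds {B4,B6}: {B0,B1,B4} ∩ {B0,B6} = {B0}; idom=B0

DF derivation:
  B1←B0: walk · to B0
  B1←B4: walk B4→B1 to B0
  B2←B0: walk · to B0
  B2←B1: walk B1 to B0
  B6←B2: walk B2 to B0
  B6←B3: walk B3→B1 to B0
  B6←B4: walk B4→B1 to B0
  B6←B5: walk B5→B3→B1 to B0
  B7←B4: walk B4→B1 to B0
  B7←B6: walk B6 to B0
  DF(B0)=∅
  DF(B1)={B1,B2,B6,B7}
  DF(B2)={B6}
  DF(B3)={B6}
  DF(B4)={B1,B6,B7}
  DF(B5)={B6}
  DF(B6)={B7}
  DF(B7)=∅

DF(B6) = ["B7"]

Answer: ["B7"]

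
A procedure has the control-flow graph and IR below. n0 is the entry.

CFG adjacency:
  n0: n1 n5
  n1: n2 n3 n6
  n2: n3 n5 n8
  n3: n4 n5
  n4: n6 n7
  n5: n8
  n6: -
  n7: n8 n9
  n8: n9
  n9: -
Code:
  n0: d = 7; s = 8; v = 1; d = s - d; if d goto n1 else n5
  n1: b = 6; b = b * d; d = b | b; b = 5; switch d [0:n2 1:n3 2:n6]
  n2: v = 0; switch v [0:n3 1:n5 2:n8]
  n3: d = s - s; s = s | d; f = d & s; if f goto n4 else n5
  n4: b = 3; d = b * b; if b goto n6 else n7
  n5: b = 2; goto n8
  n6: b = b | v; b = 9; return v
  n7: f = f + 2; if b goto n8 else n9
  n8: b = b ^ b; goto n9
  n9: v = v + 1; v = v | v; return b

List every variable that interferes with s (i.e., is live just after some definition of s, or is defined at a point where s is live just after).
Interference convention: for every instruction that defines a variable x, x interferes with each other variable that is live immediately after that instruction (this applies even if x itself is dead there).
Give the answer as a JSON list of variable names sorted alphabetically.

def/use:
  n0: {d,s,v} / ∅
  n1: {b,d} / {d}
  n2: {v} / ∅
  n3: {d,f,s} / {s}
  n4: {b,d} / ∅
  n5: {b} / ∅
  n6: {b} / {b,v}
  n7: {f} / {b,f}
  n8: {b} / {b}
  n9: {v} / {b,v}

Liveness:
  n0: in=∅ out={d,s,v}
  n1: in={d,s,v} out={b,s,v}
  n2: in={b,s} out={b,s,v}
  n3: in={s,v} out={f,v}
  n4: in={f,v} out={b,f,v}
  n5: in={v} out={b,v}
  n6: in={b,v} out=∅
  n7: in={b,f,v} out={b,v}
  n8: in={b,v} out={b,v}
  n9: in={b,v} out=∅

Interference:
  b: {d,f,s,v}
  d: {b,f,s,v}
  f: {b,d,v}
  s: {b,d,v}
  v: {b,d,f,s}

N(s) = ["b", "d", "v"]

Answer: ["b", "d", "v"]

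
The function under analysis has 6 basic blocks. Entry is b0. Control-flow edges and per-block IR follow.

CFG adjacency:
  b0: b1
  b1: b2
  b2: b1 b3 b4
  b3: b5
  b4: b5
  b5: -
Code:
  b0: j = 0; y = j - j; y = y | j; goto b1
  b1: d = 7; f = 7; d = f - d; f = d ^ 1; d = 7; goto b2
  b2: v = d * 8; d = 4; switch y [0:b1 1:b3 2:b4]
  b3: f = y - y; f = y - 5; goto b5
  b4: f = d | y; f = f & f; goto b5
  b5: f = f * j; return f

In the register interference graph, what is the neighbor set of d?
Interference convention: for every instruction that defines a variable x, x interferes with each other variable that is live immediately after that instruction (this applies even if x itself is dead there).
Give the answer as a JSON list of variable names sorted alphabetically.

Block summaries:
  b0: def={j,y} ue=∅
  b1: def={d,f} ue=∅
  b2: def={d,v} ue={d,y}
  b3: def={f} ue={y}
  b4: def={f} ue={d,y}
  b5: def={f} ue={f,j}

Backward fixpoint:
  b0: in=∅ out={j,y}
  b1: in={j,y} out={d,j,y}
  b2: in={d,j,y} out={d,j,y}
  b3: in={j,y} out={f,j}
  b4: in={d,j,y} out={f,j}
  b5: in={f,j} out=∅

Interference:
  d↔{f,j,y}
  f↔{d,j,y}
  j↔{d,f,v,y}
  v↔{j,y}
  y↔{d,f,j,v}

N(d) = ["f", "j", "y"]

Answer: ["f", "j", "y"]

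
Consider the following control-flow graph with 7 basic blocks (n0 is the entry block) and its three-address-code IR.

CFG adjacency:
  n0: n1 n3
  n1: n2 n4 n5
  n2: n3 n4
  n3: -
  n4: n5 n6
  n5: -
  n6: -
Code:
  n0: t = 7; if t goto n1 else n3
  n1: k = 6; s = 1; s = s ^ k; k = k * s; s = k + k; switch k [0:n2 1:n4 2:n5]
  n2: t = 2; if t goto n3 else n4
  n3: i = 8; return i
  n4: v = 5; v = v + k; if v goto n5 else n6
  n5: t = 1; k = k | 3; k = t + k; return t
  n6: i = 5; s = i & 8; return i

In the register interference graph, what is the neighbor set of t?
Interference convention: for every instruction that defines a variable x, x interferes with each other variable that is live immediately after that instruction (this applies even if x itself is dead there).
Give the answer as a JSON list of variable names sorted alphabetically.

Answer: ["k"]

Derivation:
Block summaries:
  n0: {t} / ∅
  n1: {k,s} / ∅
  n2: {t} / ∅
  n3: {i} / ∅
  n4: {v} / {k}
  n5: {k,t} / {k}
  n6: {i,s} / ∅

Backward fixpoint:
  n0 li=∅ lo=∅
  n1 li=∅ lo={k}
  n2 li={k} lo={k}
  n3 li=∅ lo=∅
  n4 li={k} lo={k}
  n5 li={k} lo=∅
  n6 li=∅ lo=∅

Interference:
  i — {s}
  k — {s,t,v}
  s — {i,k}
  t — {k}
  v — {k}

N(t) = ["k"]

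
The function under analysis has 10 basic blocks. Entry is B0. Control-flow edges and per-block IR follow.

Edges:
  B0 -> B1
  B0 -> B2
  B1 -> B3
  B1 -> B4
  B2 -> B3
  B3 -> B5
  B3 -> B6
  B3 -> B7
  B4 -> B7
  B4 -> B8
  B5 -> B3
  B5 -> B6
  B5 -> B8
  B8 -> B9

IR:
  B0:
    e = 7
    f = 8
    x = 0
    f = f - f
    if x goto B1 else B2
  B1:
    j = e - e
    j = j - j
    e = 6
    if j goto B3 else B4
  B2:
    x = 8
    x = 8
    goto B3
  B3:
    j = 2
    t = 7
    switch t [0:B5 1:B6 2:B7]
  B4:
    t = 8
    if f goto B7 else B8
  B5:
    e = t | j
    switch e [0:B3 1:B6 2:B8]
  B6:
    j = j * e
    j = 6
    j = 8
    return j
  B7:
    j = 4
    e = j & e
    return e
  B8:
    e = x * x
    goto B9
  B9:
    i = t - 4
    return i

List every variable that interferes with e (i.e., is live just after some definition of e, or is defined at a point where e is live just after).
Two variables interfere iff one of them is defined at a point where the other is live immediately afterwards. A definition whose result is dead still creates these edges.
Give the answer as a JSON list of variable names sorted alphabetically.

Answer: ["f", "j", "t", "x"]

Analysis:
Block summaries:
  B0 def {e,f,x} use ∅
  B1 def {e,j} use {e}
  B2 def {x} use ∅
  B3 def {j,t} use ∅
  B4 def {t} use {f}
  B5 def {e} use {j,t}
  B6 def {j} use {e,j}
  B7 def {e,j} use {e}
  B8 def {e} use {x}
  B9 def {i} use {t}

Liveness:
  live B0: ∅→{e,f,x}
  live B1: {e,f,x}→{e,f,x}
  live B2: {e}→{e,x}
  live B3: {e,x}→{e,j,t,x}
  live B4: {e,f,x}→{e,t,x}
  live B5: {j,t,x}→{e,j,t,x}
  live B6: {e,j}→∅
  live B7: {e}→∅
  live B8: {t,x}→{t}
  live B9: {t}→∅

Conflict graph:
  e↔{f,j,t,x}
  f↔{e,j,t,x}
  i↔∅
  j↔{e,f,t,x}
  t↔{e,f,j,x}
  x↔{e,f,j,t}

N(e) = ["f", "j", "t", "x"]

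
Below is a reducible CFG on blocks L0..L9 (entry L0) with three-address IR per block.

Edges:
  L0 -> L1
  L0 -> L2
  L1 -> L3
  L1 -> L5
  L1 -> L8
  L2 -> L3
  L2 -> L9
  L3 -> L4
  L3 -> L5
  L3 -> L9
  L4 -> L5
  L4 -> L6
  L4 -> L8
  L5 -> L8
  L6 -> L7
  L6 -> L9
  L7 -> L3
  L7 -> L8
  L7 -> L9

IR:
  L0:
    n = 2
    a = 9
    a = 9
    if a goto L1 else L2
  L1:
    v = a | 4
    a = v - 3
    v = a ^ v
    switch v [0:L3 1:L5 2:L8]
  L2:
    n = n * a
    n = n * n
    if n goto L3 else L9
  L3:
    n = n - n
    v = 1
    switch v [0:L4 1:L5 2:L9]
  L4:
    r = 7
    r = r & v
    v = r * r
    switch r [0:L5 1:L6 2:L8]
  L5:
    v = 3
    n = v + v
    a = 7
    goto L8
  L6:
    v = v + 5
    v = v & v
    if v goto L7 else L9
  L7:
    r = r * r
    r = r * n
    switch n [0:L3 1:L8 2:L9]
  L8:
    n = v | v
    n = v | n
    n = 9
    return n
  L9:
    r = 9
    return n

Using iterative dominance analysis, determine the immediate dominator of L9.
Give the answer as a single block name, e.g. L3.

idom tree: L1←L0 L2←L0 L3←L0 L4←L3 L5←L0 L6←L4 L7←L6 L8←L0 L9←L0
Dom∩ at merges:
  L3: preds {L1,L2,L7}: {L0,L1} ∩ {L0,L2} ∩ {L0,L3,L4,L6,L7} = {L0}; idom=L0
  L5: preds {L1,L3,L4}: {L0,L1} ∩ {L0,L3} ∩ {L0,L3,L4} = {L0}; idom=L0
  L8: preds {L1,L4,L5,L7}: {L0,L1} ∩ {L0,L3,L4} ∩ {L0,L5} ∩ {L0,L3,L4,L6,L7} = {L0}; idom=L0
  L9: preds {L2,L3,L6,L7}: {L0,L2} ∩ {L0,L3} ∩ {L0,L3,L4,L6} ∩ {L0,L3,L4,L6,L7} = {L0}; idom=L0

idom(L9) = L0

Answer: L0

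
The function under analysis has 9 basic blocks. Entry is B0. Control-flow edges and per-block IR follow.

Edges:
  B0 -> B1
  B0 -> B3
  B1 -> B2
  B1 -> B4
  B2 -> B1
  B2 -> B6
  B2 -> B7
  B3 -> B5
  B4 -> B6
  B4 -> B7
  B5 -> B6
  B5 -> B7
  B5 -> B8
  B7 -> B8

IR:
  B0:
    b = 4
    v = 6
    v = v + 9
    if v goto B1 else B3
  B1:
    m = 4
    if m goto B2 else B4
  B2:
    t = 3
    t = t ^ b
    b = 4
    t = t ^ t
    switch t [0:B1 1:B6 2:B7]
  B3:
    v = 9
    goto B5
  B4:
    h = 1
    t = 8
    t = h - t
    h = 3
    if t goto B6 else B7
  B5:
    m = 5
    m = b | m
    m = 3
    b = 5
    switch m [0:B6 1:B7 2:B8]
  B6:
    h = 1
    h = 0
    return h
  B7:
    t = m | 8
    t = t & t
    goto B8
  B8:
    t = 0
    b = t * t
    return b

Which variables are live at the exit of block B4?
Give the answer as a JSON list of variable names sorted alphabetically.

Block summaries:
  B0: {b,v} / ∅
  B1: {m} / ∅
  B2: {b,t} / {b}
  B3: {v} / ∅
  B4: {h,t} / ∅
  B5: {b,m} / {b}
  B6: {h} / ∅
  B7: {t} / {m}
  B8: {b,t} / ∅

Liveness:
  live B0: ∅→{b}
  live B1: {b}→{b,m}
  live B2: {b,m}→{b,m}
  live B3: {b}→{b}
  live B4: {m}→{m}
  live B5: {b}→{m}
  live B6: ∅→∅
  live B7: {m}→∅
  live B8: ∅→∅

live-out(B4) = ["m"]

Answer: ["m"]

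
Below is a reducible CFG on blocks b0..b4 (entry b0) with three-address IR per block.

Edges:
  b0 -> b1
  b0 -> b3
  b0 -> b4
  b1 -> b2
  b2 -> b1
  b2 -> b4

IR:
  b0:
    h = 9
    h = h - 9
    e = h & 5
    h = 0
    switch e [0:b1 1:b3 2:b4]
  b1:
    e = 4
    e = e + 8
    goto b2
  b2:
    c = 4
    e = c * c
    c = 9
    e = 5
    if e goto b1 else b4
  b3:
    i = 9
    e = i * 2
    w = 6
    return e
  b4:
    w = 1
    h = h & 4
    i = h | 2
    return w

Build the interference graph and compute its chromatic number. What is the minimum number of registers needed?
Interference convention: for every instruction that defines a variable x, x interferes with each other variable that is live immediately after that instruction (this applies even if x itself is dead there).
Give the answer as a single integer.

def/use:
  b0: {e,h} / ∅
  b1: {e} / ∅
  b2: {c,e} / ∅
  b3: {e,i,w} / ∅
  b4: {h,i,w} / {h}

Live sets:
  b0: in=∅ out={h}
  b1: in={h} out={h}
  b2: in={h} out={h}
  b3: in=∅ out=∅
  b4: in={h} out=∅

Interfere edges:
  c — {h}
  e — {h,w}
  h — {c,e,w}
  i — {w}
  w — {e,h,i}

Chromatic number:
  {e,h,w} pairwise interfere (3-clique) ⇒ χ ≥ 3
  assign c→c1 e→c2 h→c0 i→c0 w→c1 — no edge inside a register ⇒ χ ≤ 3
  χ = 3

Answer: 3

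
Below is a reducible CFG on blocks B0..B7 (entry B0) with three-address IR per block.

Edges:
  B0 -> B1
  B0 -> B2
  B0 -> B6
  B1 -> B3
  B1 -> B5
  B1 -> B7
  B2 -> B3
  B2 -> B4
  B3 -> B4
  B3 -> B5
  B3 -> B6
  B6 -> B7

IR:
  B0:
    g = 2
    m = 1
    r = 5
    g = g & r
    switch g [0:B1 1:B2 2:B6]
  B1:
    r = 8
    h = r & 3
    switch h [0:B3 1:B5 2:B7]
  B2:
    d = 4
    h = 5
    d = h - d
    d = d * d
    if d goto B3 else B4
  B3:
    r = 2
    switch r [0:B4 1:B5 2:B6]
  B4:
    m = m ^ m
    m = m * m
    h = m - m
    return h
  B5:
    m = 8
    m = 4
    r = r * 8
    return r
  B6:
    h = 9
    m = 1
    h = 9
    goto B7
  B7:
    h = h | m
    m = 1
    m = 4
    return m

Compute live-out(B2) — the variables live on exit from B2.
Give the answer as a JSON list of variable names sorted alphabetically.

Answer: ["m"]

Analysis:
Block summaries:
  B0 def {g,m,r} use ∅
  B1 def {h,r} use ∅
  B2 def {d,h} use ∅
  B3 def {r} use ∅
  B4 def {h,m} use {m}
  B5 def {m,r} use {r}
  B6 def {h,m} use ∅
  B7 def {h,m} use {h,m}

Liveness:
  B0 li=∅ lo={m}
  B1 li={m} lo={h,m,r}
  B2 li={m} lo={m}
  B3 li={m} lo={m,r}
  B4 li={m} lo=∅
  B5 li={r} lo=∅
  B6 li=∅ lo={h,m}
  B7 li={h,m} lo=∅

live-out(B2) = ["m"]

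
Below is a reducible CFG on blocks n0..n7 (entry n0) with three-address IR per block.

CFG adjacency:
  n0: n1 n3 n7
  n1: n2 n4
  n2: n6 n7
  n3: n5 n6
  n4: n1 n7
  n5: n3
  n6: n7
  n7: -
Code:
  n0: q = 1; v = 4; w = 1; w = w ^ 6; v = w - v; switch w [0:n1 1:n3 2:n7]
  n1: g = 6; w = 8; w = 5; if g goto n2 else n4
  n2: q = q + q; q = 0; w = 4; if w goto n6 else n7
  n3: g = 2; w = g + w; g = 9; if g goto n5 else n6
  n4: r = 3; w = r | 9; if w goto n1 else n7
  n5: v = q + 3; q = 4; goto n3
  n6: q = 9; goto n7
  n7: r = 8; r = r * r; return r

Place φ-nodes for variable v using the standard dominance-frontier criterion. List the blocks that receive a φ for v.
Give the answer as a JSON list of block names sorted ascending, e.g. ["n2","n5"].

idom tree: n1←n0 n2←n1 n3←n0 n4←n1 n5←n3 n6←n0 n7←n0
Dom at joins:
  n1: preds {n0,n4}: {n0} ∩ {n0,n1,n4} = {n0}; idom=n0
  n3: preds {n0,n5}: {n0} ∩ {n0,n3,n5} = {n0}; idom=n0
  n6: preds {n2,n3}: {n0,n1,n2} ∩ {n0,n3} = {n0}; idom=n0
  n7: preds {n0,n2,n4,n6}: {n0} ∩ {n0,n1,n2} ∩ {n0,n1,n4} ∩ {n0,n6} = {n0}; idom=n0

Frontier:
  join n1 pred n0: · stop@n0
  join n1 pred n4: n4→n1 stop@n0
  join n3 pred n0: · stop@n0
  join n3 pred n5: n5→n3 stop@n0
  join n6 pred n2: n2→n1 stop@n0
  join n6 pred n3: n3 stop@n0
  join n7 pred n0: · stop@n0
  join n7 pred n2: n2→n1 stop@n0
  join n7 pred n4: n4→n1 stop@n0
  join n7 pred n6: n6 stop@n0
  n0: DF=∅
  n1: DF={n1,n6,n7}
  n2: DF={n6,n7}
  n3: DF={n3,n6}
  n4: DF={n1,n7}
  n5: DF={n3}
  n6: DF={n7}
  n7: DF=∅

φ for v: defs {n0,n5}
  DF⁺ = {n3,n6,n7}

Answer: ["n3", "n6", "n7"]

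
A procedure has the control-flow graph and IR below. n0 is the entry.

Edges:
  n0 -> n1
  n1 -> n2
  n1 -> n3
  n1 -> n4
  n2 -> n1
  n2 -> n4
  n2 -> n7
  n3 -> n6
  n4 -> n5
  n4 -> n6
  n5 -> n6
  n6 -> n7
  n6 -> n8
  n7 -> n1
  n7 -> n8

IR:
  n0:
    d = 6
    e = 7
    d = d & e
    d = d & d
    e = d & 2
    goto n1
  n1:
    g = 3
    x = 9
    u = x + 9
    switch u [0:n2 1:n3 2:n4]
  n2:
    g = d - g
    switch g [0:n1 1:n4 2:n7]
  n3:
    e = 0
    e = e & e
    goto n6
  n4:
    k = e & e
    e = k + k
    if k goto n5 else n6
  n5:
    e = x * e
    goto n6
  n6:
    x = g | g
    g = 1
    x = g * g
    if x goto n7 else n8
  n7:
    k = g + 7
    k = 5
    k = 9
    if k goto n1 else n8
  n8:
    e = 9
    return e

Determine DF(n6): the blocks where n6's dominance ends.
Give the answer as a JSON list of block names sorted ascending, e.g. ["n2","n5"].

Answer: ["n7", "n8"]

Working:
idom tree: n1←n0 n2←n1 n3←n1 n4←n1 n5←n4 n6←n1 n7←n1 n8←n1
Join-block Dom:
  n1: preds {n0,n2,n7}: {n0} ∩ {n0,n1,n2} ∩ {n0,n1,n7} = {n0}; idom=n0
  n4: preds {n1,n2}: {n0,n1} ∩ {n0,n1,n2} = {n0,n1}; idom=n1
  n6: preds {n3,n4,n5}: {n0,n1,n3} ∩ {n0,n1,n4} ∩ {n0,n1,n4,n5} = {n0,n1}; idom=n1
  n7: preds {n2,n6}: {n0,n1,n2} ∩ {n0,n1,n6} = {n0,n1}; idom=n1
  n8: preds {n6,n7}: {n0,n1,n6} ∩ {n0,n1,n7} = {n0,n1}; idom=n1

DF walk-up:
  join n1 pred n0: · stop@n0
  join n1 pred n2: n2→n1 stop@n0
  join n1 pred n7: n7→n1 stop@n0
  join n4 pred n1: · stop@n1
  join n4 pred n2: n2 stop@n1
  join n6 pred n3: n3 stop@n1
  join n6 pred n4: n4 stop@n1
  join n6 pred n5: n5→n4 stop@n1
  join n7 pred n2: n2 stop@n1
  join n7 pred n6: n6 stop@n1
  join n8 pred n6: n6 stop@n1
  join n8 pred n7: n7 stop@n1
  n0 → ∅
  n1 → {n1}
  n2 → {n1,n4,n7}
  n3 → {n6}
  n4 → {n6}
  n5 → {n6}
  n6 → {n7,n8}
  n7 → {n1,n8}
  n8 → ∅

DF(n6) = ["n7", "n8"]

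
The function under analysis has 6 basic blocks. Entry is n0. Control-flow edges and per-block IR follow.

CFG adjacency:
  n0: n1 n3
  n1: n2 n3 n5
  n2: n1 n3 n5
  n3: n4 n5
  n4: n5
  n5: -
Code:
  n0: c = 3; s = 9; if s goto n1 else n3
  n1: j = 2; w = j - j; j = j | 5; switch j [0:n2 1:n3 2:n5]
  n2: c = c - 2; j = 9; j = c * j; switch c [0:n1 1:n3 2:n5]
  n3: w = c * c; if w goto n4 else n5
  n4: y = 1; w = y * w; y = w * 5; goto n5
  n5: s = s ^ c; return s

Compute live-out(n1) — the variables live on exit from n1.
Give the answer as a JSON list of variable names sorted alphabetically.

Answer: ["c", "s"]

Working:
Block summaries:
  n0: def={c,s} ue=∅
  n1: def={j,w} ue=∅
  n2: def={c,j} ue={c}
  n3: def={w} ue={c}
  n4: def={w,y} ue={w}
  n5: def={s} ue={c,s}

Backward fixpoint:
  n0: in=∅ out={c,s}
  n1: in={c,s} out={c,s}
  n2: in={c,s} out={c,s}
  n3: in={c,s} out={c,s,w}
  n4: in={c,s,w} out={c,s}
  n5: in={c,s} out=∅

live-out(n1) = ["c", "s"]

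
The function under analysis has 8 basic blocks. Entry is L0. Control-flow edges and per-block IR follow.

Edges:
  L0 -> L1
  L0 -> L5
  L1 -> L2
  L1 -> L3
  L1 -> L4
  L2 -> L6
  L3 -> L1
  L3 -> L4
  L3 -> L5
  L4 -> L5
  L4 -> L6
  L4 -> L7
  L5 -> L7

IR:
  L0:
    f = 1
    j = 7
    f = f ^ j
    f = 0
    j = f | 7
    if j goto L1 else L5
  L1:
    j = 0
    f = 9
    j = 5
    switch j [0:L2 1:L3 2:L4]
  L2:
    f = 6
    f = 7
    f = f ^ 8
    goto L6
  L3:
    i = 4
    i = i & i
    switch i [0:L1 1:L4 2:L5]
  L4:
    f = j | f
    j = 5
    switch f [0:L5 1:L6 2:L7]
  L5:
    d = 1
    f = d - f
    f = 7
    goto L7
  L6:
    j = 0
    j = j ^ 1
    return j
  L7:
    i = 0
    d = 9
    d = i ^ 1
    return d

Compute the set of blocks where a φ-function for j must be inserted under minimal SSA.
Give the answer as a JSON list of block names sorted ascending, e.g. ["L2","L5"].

idom tree: L1←L0 L2←L1 L3←L1 L4←L1 L5←L0 L6←L1 L7←L0
Dom∩ at merges:
  L1: preds {L0,L3}: {L0} ∩ {L0,L1,L3} = {L0}; idom=L0
  L4: preds {L1,L3}: {L0,L1} ∩ {L0,L1,L3} = {L0,L1}; idom=L1
  L5: preds {L0,L3,L4}: {L0} ∩ {L0,L1,L3} ∩ {L0,L1,L4} = {L0}; idom=L0
  L6: preds {L2,L4}: {L0,L1,L2} ∩ {L0,L1,L4} = {L0,L1}; idom=L1
  L7: preds {L4,L5}: {L0,L1,L4} ∩ {L0,L5} = {L0}; idom=L0

DF walk-up:
  join L1 pred L0: · stop@L0
  join L1 pred L3: L3→L1 stop@L0
  join L4 pred L1: · stop@L1
  join L4 pred L3: L3 stop@L1
  join L5 pred L0: · stop@L0
  join L5 pred L3: L3→L1 stop@L0
  join L5 pred L4: L4→L1 stop@L0
  join L6 pred L2: L2 stop@L1
  join L6 pred L4: L4 stop@L1
  join L7 pred L4: L4→L1 stop@L0
  join L7 pred L5: L5 stop@L0
  L0 → ∅
  L1 → {L1,L5,L7}
  L2 → {L6}
  L3 → {L1,L4,L5}
  L4 → {L5,L6,L7}
  L5 → {L7}
  L6 → ∅
  L7 → ∅

φ for j: defs {L0,L1,L4,L6}
  DF⁺ = {L1,L5,L6,L7}

Answer: ["L1", "L5", "L6", "L7"]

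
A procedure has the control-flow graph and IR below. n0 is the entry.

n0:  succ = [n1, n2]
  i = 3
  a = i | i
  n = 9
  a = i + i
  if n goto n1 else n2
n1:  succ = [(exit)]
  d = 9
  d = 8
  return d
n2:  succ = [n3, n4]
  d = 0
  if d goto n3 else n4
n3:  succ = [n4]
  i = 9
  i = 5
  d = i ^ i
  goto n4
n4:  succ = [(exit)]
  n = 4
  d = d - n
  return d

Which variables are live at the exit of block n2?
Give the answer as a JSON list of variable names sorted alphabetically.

Per-block:
  n0: {a,i,n} / ∅
  n1: {d} / ∅
  n2: {d} / ∅
  n3: {d,i} / ∅
  n4: {d,n} / {d}

Live sets:
  live n0: ∅→∅
  live n1: ∅→∅
  live n2: ∅→{d}
  live n3: ∅→{d}
  live n4: {d}→∅

live-out(n2) = ["d"]

Answer: ["d"]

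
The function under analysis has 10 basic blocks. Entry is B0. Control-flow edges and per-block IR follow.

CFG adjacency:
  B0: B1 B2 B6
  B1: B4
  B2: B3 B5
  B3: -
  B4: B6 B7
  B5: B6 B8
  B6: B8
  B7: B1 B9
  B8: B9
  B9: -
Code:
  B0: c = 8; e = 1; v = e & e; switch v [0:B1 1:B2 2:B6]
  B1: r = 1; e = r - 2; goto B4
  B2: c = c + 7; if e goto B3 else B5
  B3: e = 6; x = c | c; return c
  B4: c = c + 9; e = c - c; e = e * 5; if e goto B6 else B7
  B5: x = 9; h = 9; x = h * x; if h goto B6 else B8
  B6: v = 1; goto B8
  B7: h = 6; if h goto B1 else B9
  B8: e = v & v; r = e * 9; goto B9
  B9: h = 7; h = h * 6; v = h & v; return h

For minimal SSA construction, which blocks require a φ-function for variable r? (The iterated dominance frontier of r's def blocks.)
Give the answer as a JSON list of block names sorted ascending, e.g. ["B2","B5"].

idom tree: B1←B0 B2←B0 B3←B2 B4←B1 B5←B2 B6←B0 B7←B4 B8←B0 B9←B0
Join-block Dom:
  B1: preds {B0,B7}: {B0} ∩ {B0,B1,B4,B7} = {B0}; idom=B0
  B6: preds {B0,B4,B5}: {B0} ∩ {B0,B1,B4} ∩ {B0,B2,B5} = {B0}; idom=B0
  B8: preds {B5,B6}: {B0,B2,B5} ∩ {B0,B6} = {B0}; idom=B0
  B9: preds {B7,B8}: {B0,B1,B4,B7} ∩ {B0,B8} = {B0}; idom=B0

DF derivation:
  B1←B0: walk · to B0
  B1←B7: walk B7→B4→B1 to B0
  B6←B0: walk · to B0
  B6←B4: walk B4→B1 to B0
  B6←B5: walk B5→B2 to B0
  B8←B5: walk B5→B2 to B0
  B8←B6: walk B6 to B0
  B9←B7: walk B7→B4→B1 to B0
  B9←B8: walk B8 to B0
  DF(B0)=∅
  DF(B1)={B1,B6,B9}
  DF(B2)={B6,B8}
  DF(B3)=∅
  DF(B4)={B1,B6,B9}
  DF(B5)={B6,B8}
  DF(B6)={B8}
  DF(B7)={B1,B9}
  DF(B8)={B9}
  DF(B9)=∅

φ for r: defs {B1,B8}
  DF⁺ = {B1,B6,B8,B9}

Answer: ["B1", "B6", "B8", "B9"]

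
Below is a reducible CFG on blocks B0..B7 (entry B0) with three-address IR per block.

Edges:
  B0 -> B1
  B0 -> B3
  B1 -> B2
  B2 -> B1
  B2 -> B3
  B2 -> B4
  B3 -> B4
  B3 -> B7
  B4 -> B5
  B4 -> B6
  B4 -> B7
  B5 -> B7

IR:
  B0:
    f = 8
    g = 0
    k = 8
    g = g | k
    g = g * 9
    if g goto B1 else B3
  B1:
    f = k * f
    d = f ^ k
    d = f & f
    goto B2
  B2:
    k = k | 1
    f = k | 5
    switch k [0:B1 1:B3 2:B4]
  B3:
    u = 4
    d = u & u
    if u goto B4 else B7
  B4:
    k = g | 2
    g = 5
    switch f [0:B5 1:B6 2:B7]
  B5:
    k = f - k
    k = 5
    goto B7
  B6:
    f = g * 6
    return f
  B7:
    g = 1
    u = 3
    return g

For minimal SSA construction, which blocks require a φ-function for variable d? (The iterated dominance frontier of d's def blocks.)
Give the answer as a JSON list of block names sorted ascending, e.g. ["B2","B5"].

Answer: ["B1", "B3", "B4", "B7"]

Derivation:
idom tree: B1←B0 B2←B1 B3←B0 B4←B0 B5←B4 B6←B4 B7←B0
Dom at joins:
  B1: preds {B0,B2}: {B0} ∩ {B0,B1,B2} = {B0}; idom=B0
  B3: preds {B0,B2}: {B0} ∩ {B0,B1,B2} = {B0}; idom=B0
  B4: preds {B2,B3}: {B0,B1,B2} ∩ {B0,B3} = {B0}; idom=B0
  B7: preds {B3,B4,B5}: {B0,B3} ∩ {B0,B4} ∩ {B0,B4,B5} = {B0}; idom=B0

DF derivation:
  join B1 pred B0: · stop@B0
  join B1 pred B2: B2→B1 stop@B0
  join B3 pred B0: · stop@B0
  join B3 pred B2: B2→B1 stop@B0
  join B4 pred B2: B2→B1 stop@B0
  join B4 pred B3: B3 stop@B0
  join B7 pred B3: B3 stop@B0
  join B7 pred B4: B4 stop@B0
  join B7 pred B5: B5→B4 stop@B0
  DF(B0)=∅
  DF(B1)={B1,B3,B4}
  DF(B2)={B1,B3,B4}
  DF(B3)={B4,B7}
  DF(B4)={B7}
  DF(B5)={B7}
  DF(B6)=∅
  DF(B7)=∅

φ for d: defs {B1,B3}
  DF⁺ = {B1,B3,B4,B7}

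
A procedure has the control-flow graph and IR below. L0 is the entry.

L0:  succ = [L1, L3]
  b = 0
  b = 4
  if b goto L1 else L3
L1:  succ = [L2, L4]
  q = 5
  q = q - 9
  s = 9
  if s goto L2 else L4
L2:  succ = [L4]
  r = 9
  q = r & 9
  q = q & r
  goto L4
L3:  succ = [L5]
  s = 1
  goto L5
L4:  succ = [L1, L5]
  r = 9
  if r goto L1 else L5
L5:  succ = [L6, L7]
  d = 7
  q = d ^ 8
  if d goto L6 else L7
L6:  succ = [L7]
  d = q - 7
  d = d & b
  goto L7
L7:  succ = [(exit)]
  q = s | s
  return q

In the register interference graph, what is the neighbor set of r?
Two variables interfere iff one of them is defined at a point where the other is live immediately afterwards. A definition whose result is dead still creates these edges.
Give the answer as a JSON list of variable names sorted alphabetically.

def/use:
  L0 def {b} use ∅
  L1 def {q,s} use ∅
  L2 def {q,r} use ∅
  L3 def {s} use ∅
  L4 def {r} use ∅
  L5 def {d,q} use ∅
  L6 def {d} use {b,q}
  L7 def {q} use {s}

Live sets:
  L0: in=∅ out={b}
  L1: in={b} out={b,s}
  L2: in={b,s} out={b,s}
  L3: in={b} out={b,s}
  L4: in={b,s} out={b,s}
  L5: in={b,s} out={b,q,s}
  L6: in={b,q,s} out={s}
  L7: in={s} out=∅

Interference:
  b: {d,q,r,s}
  d: {b,q,s}
  q: {b,d,r,s}
  r: {b,q,s}
  s: {b,d,q,r}

N(r) = ["b", "q", "s"]

Answer: ["b", "q", "s"]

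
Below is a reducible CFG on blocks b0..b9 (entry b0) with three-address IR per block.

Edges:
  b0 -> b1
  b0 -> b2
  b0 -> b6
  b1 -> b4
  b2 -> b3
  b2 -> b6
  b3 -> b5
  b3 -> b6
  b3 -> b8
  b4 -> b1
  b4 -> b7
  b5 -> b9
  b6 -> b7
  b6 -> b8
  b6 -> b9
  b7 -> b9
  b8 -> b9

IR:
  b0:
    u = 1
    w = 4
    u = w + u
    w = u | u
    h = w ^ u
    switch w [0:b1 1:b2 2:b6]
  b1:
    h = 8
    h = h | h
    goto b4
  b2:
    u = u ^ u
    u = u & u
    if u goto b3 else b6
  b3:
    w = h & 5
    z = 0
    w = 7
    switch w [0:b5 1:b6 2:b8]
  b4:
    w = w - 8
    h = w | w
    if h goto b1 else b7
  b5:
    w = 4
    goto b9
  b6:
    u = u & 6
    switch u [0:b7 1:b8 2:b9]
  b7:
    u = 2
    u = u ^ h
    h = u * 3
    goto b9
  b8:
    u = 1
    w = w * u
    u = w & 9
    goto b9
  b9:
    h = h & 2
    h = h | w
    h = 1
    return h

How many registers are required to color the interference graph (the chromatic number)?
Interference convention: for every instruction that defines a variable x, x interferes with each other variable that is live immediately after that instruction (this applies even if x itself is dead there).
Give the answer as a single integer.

def/use:
  b0: def={h,u,w} ue=∅
  b1: def={h} ue=∅
  b2: def={u} ue={u}
  b3: def={w,z} ue={h}
  b4: def={h,w} ue={w}
  b5: def={w} ue=∅
  b6: def={u} ue={u}
  b7: def={h,u} ue={h}
  b8: def={u,w} ue={w}
  b9: def={h} ue={h,w}

Live sets:
  b0: in=∅ out={h,u,w}
  b1: in={w} out={w}
  b2: in={h,u,w} out={h,u,w}
  b3: in={h,u} out={h,u,w}
  b4: in={w} out={h,w}
  b5: in={h} out={h,w}
  b6: in={h,u,w} out={h,w}
  b7: in={h,w} out={h,w}
  b8: in={h,w} out={h,w}
  b9: in={h,w} out=∅

Conflict graph:
  h↔{u,w,z}
  u↔{h,w,z}
  w↔{h,u}
  z↔{h,u}

Colouring:
  lower bound: {h,u,w} mutually conflict ⇒ χ ≥ 3
  3-colouring: r0={h}  r1={u}  r2={w,z}
  χ = 3

Answer: 3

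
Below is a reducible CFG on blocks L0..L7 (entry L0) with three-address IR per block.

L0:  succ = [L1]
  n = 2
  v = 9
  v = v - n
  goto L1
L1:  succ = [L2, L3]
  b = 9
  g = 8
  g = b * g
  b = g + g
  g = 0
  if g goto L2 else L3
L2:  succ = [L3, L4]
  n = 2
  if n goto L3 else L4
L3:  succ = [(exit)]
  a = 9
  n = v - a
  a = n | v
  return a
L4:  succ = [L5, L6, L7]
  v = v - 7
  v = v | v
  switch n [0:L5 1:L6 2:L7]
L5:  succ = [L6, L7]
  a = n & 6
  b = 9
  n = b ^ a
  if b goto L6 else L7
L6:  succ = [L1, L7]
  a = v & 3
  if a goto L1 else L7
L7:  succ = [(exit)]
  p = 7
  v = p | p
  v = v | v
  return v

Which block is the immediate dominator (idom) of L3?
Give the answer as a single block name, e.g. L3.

Answer: L1

Analysis:
idom tree: L1←L0 L2←L1 L3←L1 L4←L2 L5←L4 L6←L4 L7←L4
Dom∩ at merges:
  L1: preds {L0,L6}: {L0} ∩ {L0,L1,L2,L4,L6} = {L0}; idom=L0
  L3: preds {L1,L2}: {L0,L1} ∩ {L0,L1,L2} = {L0,L1}; idom=L1
  L6: preds {L4,L5}: {L0,L1,L2,L4} ∩ {L0,L1,L2,L4,L5} = {L0,L1,L2,L4}; idom=L4
  L7: preds {L4,L5,L6}: {L0,L1,L2,L4} ∩ {L0,L1,L2,L4,L5} ∩ {L0,L1,L2,L4,L6} = {L0,L1,L2,L4}; idom=L4

idom(L3) = L1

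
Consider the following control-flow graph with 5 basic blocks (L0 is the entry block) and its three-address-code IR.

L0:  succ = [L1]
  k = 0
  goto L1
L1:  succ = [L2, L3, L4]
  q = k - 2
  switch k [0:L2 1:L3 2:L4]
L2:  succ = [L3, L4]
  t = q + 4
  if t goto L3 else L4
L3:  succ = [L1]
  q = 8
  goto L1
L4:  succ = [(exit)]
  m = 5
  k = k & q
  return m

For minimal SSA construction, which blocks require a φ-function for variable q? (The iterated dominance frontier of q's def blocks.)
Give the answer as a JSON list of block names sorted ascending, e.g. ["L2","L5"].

idom tree: L1←L0 L2←L1 L3←L1 L4←L1
Dom∩ at merges:
  L1: preds {L0,L3}: {L0} ∩ {L0,L1,L3} = {L0}; idom=L0
  L3: preds {L1,L2}: {L0,L1} ∩ {L0,L1,L2} = {L0,L1}; idom=L1
  L4: preds {L1,L2}: {L0,L1} ∩ {L0,L1,L2} = {L0,L1}; idom=L1

DF derivation:
  join L1 pred L0: · stop@L0
  join L1 pred L3: L3→L1 stop@L0
  join L3 pred L1: · stop@L1
  join L3 pred L2: L2 stop@L1
  join L4 pred L1: · stop@L1
  join L4 pred L2: L2 stop@L1
  L0: DF=∅
  L1: DF={L1}
  L2: DF={L3,L4}
  L3: DF={L1}
  L4: DF=∅

φ for q: defs {L1,L3}
  DF⁺ = {L1}

Answer: ["L1"]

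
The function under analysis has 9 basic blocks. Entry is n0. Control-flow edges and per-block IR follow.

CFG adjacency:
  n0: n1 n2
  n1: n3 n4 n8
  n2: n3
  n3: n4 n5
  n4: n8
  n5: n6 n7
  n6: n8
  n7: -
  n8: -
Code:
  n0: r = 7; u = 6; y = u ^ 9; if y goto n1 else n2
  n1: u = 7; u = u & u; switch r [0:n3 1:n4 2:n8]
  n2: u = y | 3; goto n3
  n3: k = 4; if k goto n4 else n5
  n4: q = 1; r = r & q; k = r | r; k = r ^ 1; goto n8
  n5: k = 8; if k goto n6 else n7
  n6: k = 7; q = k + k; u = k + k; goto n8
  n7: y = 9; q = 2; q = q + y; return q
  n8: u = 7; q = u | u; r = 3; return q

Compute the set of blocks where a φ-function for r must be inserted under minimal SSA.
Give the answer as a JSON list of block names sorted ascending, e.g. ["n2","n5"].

Answer: ["n8"]

Analysis:
idom tree: n1←n0 n2←n0 n3←n0 n4←n0 n5←n3 n6←n5 n7←n5 n8←n0
Join-block Dom:
  n3: preds {n1,n2}: {n0,n1} ∩ {n0,n2} = {n0}; idom=n0
  n4: preds {n1,n3}: {n0,n1} ∩ {n0,n3} = {n0}; idom=n0
  n8: preds {n1,n4,n6}: {n0,n1} ∩ {n0,n4} ∩ {n0,n3,n5,n6} = {n0}; idom=n0

DF derivation:
  n3←n1: walk n1 to n0
  n3←n2: walk n2 to n0
  n4←n1: walk n1 to n0
  n4←n3: walk n3 to n0
  n8←n1: walk n1 to n0
  n8←n4: walk n4 to n0
  n8←n6: walk n6→n5→n3 to n0
  n0 → ∅
  n1 → {n3,n4,n8}
  n2 → {n3}
  n3 → {n4,n8}
  n4 → {n8}
  n5 → {n8}
  n6 → {n8}
  n7 → ∅
  n8 → ∅

φ for r: defs {n0,n4,n8}
  DF⁺ = {n8}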